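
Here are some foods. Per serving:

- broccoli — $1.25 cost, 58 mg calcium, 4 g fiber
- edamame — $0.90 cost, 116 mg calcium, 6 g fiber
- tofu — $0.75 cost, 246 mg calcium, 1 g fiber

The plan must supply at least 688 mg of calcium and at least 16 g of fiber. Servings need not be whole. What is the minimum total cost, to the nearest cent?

$3.40

At the optimum either one food covers both requirements or two foods hit both targets exactly; no other combination can be cheaper.
broccoli only: max(688/58, 16/4) = 11.86 servings → $14.83.
edamame only: max(688/116, 16/6) = 5.931 servings → $5.34.
tofu only: max(688/246, 16/1) = 16 servings → $12.00.
broccoli + edamame with both targets exact would need a negative amount; discard.
broccoli + tofu with both tight: 3.508 servings and 1.97 servings → $5.86.
edamame + tofu with both tight: 2.388 servings and 1.671 servings → $3.40.
The minimum over all feasible corners is $3.40.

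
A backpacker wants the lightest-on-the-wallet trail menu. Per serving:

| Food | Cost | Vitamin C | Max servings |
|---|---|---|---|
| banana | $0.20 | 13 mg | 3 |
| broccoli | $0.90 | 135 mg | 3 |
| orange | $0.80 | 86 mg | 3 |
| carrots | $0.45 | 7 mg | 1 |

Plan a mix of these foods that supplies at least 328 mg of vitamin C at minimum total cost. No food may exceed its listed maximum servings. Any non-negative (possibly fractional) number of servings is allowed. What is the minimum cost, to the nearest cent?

Cost per mg of vitamin C: broccoli $0.0067, orange $0.0093, banana $0.0154, carrots $0.0643.
Take 2.43 servings of broccoli: +328.0 mg vitamin C for $2.19 (total $2.19, still need 0.0 mg).
Greedy by cheapest-per-mg is optimal for a single linear constraint, so the minimum cost is $2.19.

$2.19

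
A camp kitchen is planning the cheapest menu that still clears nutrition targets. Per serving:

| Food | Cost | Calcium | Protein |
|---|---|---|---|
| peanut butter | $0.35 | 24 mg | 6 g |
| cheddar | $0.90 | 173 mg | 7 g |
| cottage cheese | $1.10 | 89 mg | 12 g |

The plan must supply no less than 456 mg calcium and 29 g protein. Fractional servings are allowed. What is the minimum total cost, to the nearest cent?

Compare the cost at each extreme point of the feasible region.
peanut butter only: max(456/24, 29/6) = 19 servings → $6.65.
cheddar only: max(456/173, 29/7) = 4.143 servings → $3.73.
cottage cheese only: max(456/89, 29/12) = 5.124 servings → $5.64.
peanut butter + cheddar with both tight: 2.098 servings and 2.345 servings → $2.84.
peanut butter + cottage cheese: the both-tight solution has a negative serving — not a feasible corner.
cheddar + cottage cheese with both tight: 1.99 servings and 1.256 servings → $3.17.
So the least-cost plan costs $2.84.

$2.84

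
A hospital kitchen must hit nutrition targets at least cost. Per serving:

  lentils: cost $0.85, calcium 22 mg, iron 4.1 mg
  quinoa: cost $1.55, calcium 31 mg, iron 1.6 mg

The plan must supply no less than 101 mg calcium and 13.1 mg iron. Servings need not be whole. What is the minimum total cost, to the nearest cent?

For a min-cost LP with two ≥-constraints, a basic feasible solution has at most two positive variables.
lentils only: max(101/22, 13.1/4.1) = 4.591 servings → $3.90.
quinoa only: max(101/31, 13.1/1.6) = 8.188 servings → $12.69.
lentils + quinoa with both tight: 2.661 servings and 1.37 servings → $4.38.
Cheapest feasible corner: $3.90.

$3.90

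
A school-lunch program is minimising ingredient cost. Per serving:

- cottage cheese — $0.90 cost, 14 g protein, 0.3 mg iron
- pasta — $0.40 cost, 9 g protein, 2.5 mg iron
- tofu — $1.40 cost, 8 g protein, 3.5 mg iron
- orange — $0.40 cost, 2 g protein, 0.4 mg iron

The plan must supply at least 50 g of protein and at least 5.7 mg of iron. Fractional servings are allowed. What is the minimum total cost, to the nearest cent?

Minimising a linear cost over {protein ≥ 50, iron ≥ 5.7, servings ≥ 0} — the optimum is at a vertex, using one or two foods.
cottage cheese only: max(50/14, 5.7/0.3) = 19 servings → $17.10.
pasta only: max(50/9, 5.7/2.5) = 5.556 servings → $2.22.
tofu only: max(50/8, 5.7/3.5) = 6.25 servings → $8.75.
orange only: max(50/2, 5.7/0.4) = 25 servings → $10.00.
cottage cheese + pasta with both tight: 2.282 servings and 2.006 servings → $2.86.
cottage cheese + tofu with both tight: 2.777 servings and 1.391 servings → $4.45.
cottage cheese + orange with both tight: 1.72 servings and 12.96 servings → $6.73.
pasta + tofu: intersection lies outside the first quadrant.
pasta + orange with both targets exact would need a negative amount; discard.
tofu + orange: the both-tight solution has a negative serving — not a feasible corner.
The minimum over all feasible corners is $2.22.

$2.22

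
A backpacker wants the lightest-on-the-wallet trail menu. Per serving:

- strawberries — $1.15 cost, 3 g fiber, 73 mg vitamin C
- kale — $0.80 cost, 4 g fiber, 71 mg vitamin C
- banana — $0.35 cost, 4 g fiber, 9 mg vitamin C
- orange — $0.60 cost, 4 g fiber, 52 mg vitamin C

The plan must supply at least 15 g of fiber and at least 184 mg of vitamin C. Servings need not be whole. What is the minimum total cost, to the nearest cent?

With two linear requirements the optimum uses one or two foods; enumerate the corners.
strawberries only: max(15/3, 184/73) = 5 servings → $5.75.
kale only: max(15/4, 184/71) = 3.75 servings → $3.00.
banana only: max(15/4, 184/9) = 20.44 servings → $7.16.
orange only: max(15/4, 184/52) = 3.75 servings → $2.25.
strawberries + kale: the both-tight solution has a negative serving — not a feasible corner.
strawberries + banana with both tight: 2.268 servings and 2.049 servings → $3.33.
strawberries + orange: intersection lies outside the first quadrant.
kale + banana with both tight: 2.423 servings and 1.327 servings → $2.40.
kale + orange with both targets exact would need a negative amount; discard.
banana + orange with both tight: 0.2558 servings and 3.494 servings → $2.19.
So the least-cost plan costs $2.19.

$2.19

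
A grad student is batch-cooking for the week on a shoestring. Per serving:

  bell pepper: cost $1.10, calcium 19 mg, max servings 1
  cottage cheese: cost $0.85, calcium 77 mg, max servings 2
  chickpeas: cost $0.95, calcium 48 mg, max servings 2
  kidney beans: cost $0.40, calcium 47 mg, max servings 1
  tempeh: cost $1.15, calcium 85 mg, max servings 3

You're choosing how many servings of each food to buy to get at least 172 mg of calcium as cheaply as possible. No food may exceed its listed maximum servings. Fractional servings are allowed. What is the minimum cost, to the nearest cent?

Cost per mg of calcium: kidney beans $0.0085, cottage cheese $0.0110, tempeh $0.0135, chickpeas $0.0198, bell pepper $0.0579.
Take 1 serving of kidney beans: +47.0 mg calcium for $0.40 (total $0.40, still need 125.0 mg).
Take 1.623 servings of cottage cheese: +125.0 mg calcium for $1.38 (total $1.78, still need 0.0 mg).
Greedy by cheapest-per-mg is optimal for a single linear constraint, so the minimum cost is $1.78.

$1.78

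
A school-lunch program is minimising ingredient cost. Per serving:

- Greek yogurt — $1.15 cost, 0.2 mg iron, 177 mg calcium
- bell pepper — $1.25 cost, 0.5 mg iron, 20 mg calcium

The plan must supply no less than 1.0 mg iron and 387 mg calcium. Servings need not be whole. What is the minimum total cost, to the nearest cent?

$3.83

An LP optimum is at a vertex; with two nutrient constraints at most two foods are used. Check each candidate.
Greek yogurt only: max(1.0/0.2, 387/177) = 5 servings → $5.75.
bell pepper only: max(1.0/0.5, 387/20) = 19.35 servings → $24.19.
Greek yogurt + bell pepper with both tight: 2.053 servings and 1.179 servings → $3.83.
The minimum over all feasible corners is $3.83.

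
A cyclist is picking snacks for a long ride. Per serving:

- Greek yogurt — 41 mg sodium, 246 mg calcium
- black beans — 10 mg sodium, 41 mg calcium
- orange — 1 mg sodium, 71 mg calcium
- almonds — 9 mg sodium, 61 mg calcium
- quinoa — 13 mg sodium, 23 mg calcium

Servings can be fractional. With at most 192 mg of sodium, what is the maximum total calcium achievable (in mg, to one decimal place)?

13632.0 mg

Calcium per mg sodium: orange 71, almonds 6.778, Greek yogurt 6, black beans 4.1, quinoa 1.769.
With no serving limits, spend the whole sodium allowance on orange: 192 mg / 1 mg × 71 mg = 13632.0 mg.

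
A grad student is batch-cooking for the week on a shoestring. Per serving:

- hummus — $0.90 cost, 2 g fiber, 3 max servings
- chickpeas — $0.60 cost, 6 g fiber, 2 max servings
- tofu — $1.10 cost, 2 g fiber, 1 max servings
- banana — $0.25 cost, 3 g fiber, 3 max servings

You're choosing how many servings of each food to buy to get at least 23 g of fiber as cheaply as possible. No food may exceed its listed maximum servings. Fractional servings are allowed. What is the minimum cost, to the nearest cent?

Cost per g of fiber: banana $0.0833, chickpeas $0.1000, hummus $0.4500, tofu $0.5500.
Take 3 servings of banana: +9.0 g fiber for $0.75 (total $0.75, still need 14.0 g).
Take 2 servings of chickpeas: +12.0 g fiber for $1.20 (total $1.95, still need 2.0 g).
Take 1 serving of hummus: +2.0 g fiber for $0.90 (total $2.85, still need 0.0 g).
Filling from the cheapest source first is optimal under one linear minimum: $2.85.

$2.85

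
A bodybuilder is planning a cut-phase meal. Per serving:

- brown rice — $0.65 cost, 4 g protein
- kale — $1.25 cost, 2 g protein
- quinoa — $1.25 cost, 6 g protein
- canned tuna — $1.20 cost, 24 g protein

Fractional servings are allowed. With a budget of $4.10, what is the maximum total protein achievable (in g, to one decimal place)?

Protein per dollar: canned tuna 20, brown rice 6.154, quinoa 4.8, kale 1.6.
With no serving limits, spend the whole cost allowance on canned tuna: $4.10 / $1.20 × 24 g = 82.0 g.

82.0 g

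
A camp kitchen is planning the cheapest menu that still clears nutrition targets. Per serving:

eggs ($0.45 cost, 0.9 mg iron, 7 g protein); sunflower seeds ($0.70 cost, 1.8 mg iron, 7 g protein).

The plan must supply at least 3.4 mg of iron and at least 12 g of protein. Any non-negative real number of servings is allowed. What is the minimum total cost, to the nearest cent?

$1.32

An LP optimum is at a vertex; with two nutrient constraints at most two foods are used. Check each candidate.
eggs only: max(3.4/0.9, 12/7) = 3.778 servings → $1.70.
sunflower seeds only: max(3.4/1.8, 12/7) = 1.889 servings → $1.32.
eggs + sunflower seeds with both targets exact would need a negative amount; discard.
Cheapest feasible corner: $1.32.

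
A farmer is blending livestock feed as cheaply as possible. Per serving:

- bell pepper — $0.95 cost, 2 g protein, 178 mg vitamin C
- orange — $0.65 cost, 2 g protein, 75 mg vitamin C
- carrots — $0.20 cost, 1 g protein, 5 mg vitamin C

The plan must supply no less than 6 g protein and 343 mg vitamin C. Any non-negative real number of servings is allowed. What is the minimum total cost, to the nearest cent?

$2.22

bell pepper only: max(6/2, 343/178) = 3 servings → $2.85.
orange only: max(6/2, 343/75) = 4.573 servings → $2.97.
carrots only: max(6/1, 343/5) = 68.6 servings → $13.72.
bell pepper + orange with both tight: 1.146 servings and 1.854 servings → $2.29.
bell pepper + carrots with both tight: 1.863 servings and 2.274 servings → $2.22.
orange + carrots: intersection lies outside the first quadrant.
The minimum over all feasible corners is $2.22.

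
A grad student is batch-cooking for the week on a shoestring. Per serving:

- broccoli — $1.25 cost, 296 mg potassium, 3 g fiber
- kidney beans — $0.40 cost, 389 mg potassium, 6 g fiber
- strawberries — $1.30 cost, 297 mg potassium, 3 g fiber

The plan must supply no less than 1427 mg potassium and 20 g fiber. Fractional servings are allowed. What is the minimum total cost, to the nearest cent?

$1.47

broccoli only: max(1427/296, 20/3) = 6.667 servings → $8.33.
kidney beans only: max(1427/389, 20/6) = 3.668 servings → $1.47.
strawberries only: max(1427/297, 20/3) = 6.667 servings → $8.67.
broccoli + kidney beans with both tight: 1.284 servings and 2.691 servings → $2.68.
broccoli + strawberries: intersection lies outside the first quadrant.
kidney beans + strawberries with both tight: 2.698 servings and 1.272 servings → $2.73.
Cheapest feasible corner: $1.47.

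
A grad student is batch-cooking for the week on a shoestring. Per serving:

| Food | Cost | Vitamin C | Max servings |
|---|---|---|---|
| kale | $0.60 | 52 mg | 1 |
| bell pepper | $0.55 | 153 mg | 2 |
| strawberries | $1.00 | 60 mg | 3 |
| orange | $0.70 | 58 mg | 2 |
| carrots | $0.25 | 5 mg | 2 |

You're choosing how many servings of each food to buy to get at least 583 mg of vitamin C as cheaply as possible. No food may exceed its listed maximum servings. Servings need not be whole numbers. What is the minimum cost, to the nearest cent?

$4.92

Cost per mg of vitamin C: bell pepper $0.0036, kale $0.0115, orange $0.0121, strawberries $0.0167, carrots $0.0500.
Take 2 servings of bell pepper: +306.0 mg vitamin C for $1.10 (total $1.10, still need 277.0 mg).
Take 1 serving of kale: +52.0 mg vitamin C for $0.60 (total $1.70, still need 225.0 mg).
Take 2 servings of orange: +116.0 mg vitamin C for $1.40 (total $3.10, still need 109.0 mg).
Take 1.817 servings of strawberries: +109.0 mg vitamin C for $1.82 (total $4.92, still need 0.0 mg).
Filling from the cheapest source first is optimal under one linear minimum: $4.92.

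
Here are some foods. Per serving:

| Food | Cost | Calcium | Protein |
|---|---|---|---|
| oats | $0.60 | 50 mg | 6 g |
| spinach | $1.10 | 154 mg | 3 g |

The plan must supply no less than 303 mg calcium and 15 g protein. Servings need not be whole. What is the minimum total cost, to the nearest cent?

$2.60

oats only: max(303/50, 15/6) = 6.06 servings → $3.64.
spinach only: max(303/154, 15/3) = 5 servings → $5.50.
oats + spinach with both tight: 1.81 servings and 1.38 servings → $2.60.
Cheapest feasible corner: $2.60.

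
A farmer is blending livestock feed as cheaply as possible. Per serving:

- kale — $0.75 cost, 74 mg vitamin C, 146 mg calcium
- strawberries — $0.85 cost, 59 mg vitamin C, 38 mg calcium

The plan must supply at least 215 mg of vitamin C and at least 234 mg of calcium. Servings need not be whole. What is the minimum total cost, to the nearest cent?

Two binding constraints pin down two serving amounts, so the optimal mix uses at most two foods. The candidates are each food alone (scaled to the tighter of vitamin C/calcium) and each pair with both constraints tight.
kale only: max(215/74, 234/146) = 2.905 servings → $2.18.
strawberries only: max(215/59, 234/38) = 6.158 servings → $5.23.
kale + strawberries with both tight: 0.9714 servings and 2.426 servings → $2.79.
Cheapest feasible corner: $2.18.

$2.18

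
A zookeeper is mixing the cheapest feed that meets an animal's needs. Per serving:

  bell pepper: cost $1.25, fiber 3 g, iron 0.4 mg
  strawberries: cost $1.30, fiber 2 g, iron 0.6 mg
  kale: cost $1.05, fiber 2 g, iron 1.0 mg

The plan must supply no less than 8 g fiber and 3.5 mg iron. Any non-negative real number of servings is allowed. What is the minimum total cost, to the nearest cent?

Compare the cost at each extreme point of the feasible region.
bell pepper only: max(8/3, 3.5/0.4) = 8.75 servings → $10.94.
strawberries only: max(8/2, 3.5/0.6) = 5.833 servings → $7.58.
kale only: max(8/2, 3.5/1.0) = 4 servings → $4.20.
bell pepper + strawberries: intersection lies outside the first quadrant.
bell pepper + kale with both tight: 0.4545 servings and 3.318 servings → $4.05.
strawberries + kale with both tight: 1.25 servings and 2.75 servings → $4.51.
So the least-cost plan costs $4.05.

$4.05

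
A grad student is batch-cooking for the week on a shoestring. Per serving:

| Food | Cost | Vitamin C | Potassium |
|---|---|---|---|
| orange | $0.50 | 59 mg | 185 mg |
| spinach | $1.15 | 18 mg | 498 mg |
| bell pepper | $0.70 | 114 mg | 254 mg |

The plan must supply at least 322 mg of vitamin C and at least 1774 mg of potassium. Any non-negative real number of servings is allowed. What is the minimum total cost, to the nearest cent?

At the optimum either one food covers both requirements or two foods hit both targets exactly; no other combination can be cheaper.
orange only: max(322/59, 1774/185) = 9.589 servings → $4.79.
spinach only: max(322/18, 1774/498) = 17.89 servings → $20.57.
bell pepper only: max(322/114, 1774/254) = 6.984 servings → $4.89.
orange + spinach with both tight: 4.93 servings and 1.731 servings → $4.46.
orange + bell pepper: intersection lies outside the first quadrant.
spinach + bell pepper with both tight: 2.307 servings and 2.46 servings → $4.38.
The minimum over all feasible corners is $4.38.

$4.38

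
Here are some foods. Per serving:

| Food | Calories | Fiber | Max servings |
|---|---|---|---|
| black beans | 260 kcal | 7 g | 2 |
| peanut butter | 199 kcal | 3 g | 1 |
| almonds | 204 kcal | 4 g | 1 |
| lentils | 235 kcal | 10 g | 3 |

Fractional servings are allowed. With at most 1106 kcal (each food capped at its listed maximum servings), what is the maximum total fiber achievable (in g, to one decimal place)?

Fiber per kcal: lentils 0.04255, black beans 0.02692, almonds 0.01961, peanut butter 0.01508.
Take 3 servings of lentils: uses 705 kcal, +30.0 g fiber (running total 30.0 g).
Take 1.542 servings of black beans: uses 401 kcal, +10.8 g fiber (running total 40.8 g).
Filling greedily by fiber-per-kcal is optimal for one linear limit, giving 40.8 g.

40.8 g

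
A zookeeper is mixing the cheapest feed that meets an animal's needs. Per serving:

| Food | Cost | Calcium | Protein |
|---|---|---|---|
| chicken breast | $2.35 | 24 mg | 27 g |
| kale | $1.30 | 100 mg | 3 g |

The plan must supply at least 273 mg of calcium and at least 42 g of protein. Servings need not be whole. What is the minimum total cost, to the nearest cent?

$6.17

This is a tiny linear program; its minimum lies at a vertex of the feasible set. List the vertices and price them.
chicken breast only: max(273/24, 42/27) = 11.38 servings → $26.73.
kale only: max(273/100, 42/3) = 14 servings → $18.20.
chicken breast + kale with both tight: 1.287 servings and 2.421 servings → $6.17.
So the least-cost plan costs $6.17.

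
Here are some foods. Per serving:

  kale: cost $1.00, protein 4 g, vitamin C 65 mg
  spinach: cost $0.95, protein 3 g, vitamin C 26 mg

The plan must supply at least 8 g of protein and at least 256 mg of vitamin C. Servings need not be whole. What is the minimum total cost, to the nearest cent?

Two binding constraints pin down two serving amounts, so the optimal mix uses at most two foods. The candidates are each food alone (scaled to the tighter of protein/vitamin C) and each pair with both constraints tight.
kale only: max(8/4, 256/65) = 3.938 servings → $3.94.
spinach only: max(8/3, 256/26) = 9.846 servings → $9.35.
kale + spinach: intersection lies outside the first quadrant.
Cheapest feasible corner: $3.94.

$3.94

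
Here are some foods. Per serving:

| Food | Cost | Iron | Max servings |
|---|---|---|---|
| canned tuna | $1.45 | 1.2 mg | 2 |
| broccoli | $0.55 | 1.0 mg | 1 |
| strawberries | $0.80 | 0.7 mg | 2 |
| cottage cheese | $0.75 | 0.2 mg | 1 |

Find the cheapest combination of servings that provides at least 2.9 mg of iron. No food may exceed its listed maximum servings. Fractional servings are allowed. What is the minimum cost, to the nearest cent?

$2.75

Cost per mg of iron: broccoli $0.5500, strawberries $1.1429, canned tuna $1.2083, cottage cheese $3.7500.
Take 1 serving of broccoli: +1.0 mg iron for $0.55 (total $0.55, still need 1.9 mg).
Take 2 servings of strawberries: +1.4 mg iron for $1.60 (total $2.15, still need 0.5 mg).
Take 0.4167 servings of canned tuna: +0.5 mg iron for $0.60 (total $2.75, still need 0.0 mg).
Filling from the cheapest source first is optimal under one linear minimum: $2.75.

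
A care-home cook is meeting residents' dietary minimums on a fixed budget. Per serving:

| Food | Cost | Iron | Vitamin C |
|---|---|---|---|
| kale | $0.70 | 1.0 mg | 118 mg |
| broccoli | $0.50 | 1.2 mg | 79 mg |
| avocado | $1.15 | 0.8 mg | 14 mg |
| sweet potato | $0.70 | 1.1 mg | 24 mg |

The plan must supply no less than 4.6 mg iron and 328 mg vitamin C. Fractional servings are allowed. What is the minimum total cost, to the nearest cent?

The cheapest plan sits at a corner of the feasible region — with two constraints it uses at most two foods.
kale only: max(4.6/1.0, 328/118) = 4.6 servings → $3.22.
broccoli only: max(4.6/1.2, 328/79) = 4.152 servings → $2.08.
avocado only: max(4.6/0.8, 328/14) = 23.43 servings → $26.94.
sweet potato only: max(4.6/1.1, 328/24) = 13.67 servings → $9.57.
kale + broccoli with both tight: 0.4824 servings and 3.431 servings → $2.05.
kale + avocado with both tight: 2.463 servings and 2.672 servings → $4.80.
kale + sweet potato with both tight: 2.367 servings and 2.03 servings → $3.08.
broccoli + avocado: the both-tight solution has a negative serving — not a feasible corner.
broccoli + sweet potato: the both-tight solution has a negative serving — not a feasible corner.
avocado + sweet potato with both targets exact would need a negative amount; discard.
The minimum over all feasible corners is $2.05.

$2.05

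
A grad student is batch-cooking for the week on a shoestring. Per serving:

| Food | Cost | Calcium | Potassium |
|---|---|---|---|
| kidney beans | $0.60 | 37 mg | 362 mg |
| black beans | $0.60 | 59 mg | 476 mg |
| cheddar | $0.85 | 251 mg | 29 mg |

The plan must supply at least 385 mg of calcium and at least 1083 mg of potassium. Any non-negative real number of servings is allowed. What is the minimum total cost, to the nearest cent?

Two binding constraints pin down two serving amounts, so the optimal mix uses at most two foods. The candidates are each food alone (scaled to the tighter of calcium/potassium) and each pair with both constraints tight.
kidney beans only: max(385/37, 1083/362) = 10.41 servings → $6.24.
black beans only: max(385/59, 1083/476) = 6.525 servings → $3.92.
cheddar only: max(385/251, 1083/29) = 37.34 servings → $31.74.
kidney beans + black beans with both targets exact would need a negative amount; discard.
kidney beans + cheddar with both tight: 2.903 servings and 1.106 servings → $2.68.
black beans + cheddar with both tight: 2.213 servings and 1.014 servings → $2.19.
Cheapest feasible corner: $2.19.

$2.19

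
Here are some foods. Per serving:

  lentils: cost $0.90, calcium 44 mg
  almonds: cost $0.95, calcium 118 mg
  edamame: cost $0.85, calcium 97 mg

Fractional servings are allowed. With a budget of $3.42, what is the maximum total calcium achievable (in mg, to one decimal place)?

424.8 mg

Calcium per dollar: almonds 124.2, edamame 114.1, lentils 48.89.
With no serving limits, spend the whole cost allowance on almonds: $3.42 / $0.95 × 118 mg = 424.8 mg.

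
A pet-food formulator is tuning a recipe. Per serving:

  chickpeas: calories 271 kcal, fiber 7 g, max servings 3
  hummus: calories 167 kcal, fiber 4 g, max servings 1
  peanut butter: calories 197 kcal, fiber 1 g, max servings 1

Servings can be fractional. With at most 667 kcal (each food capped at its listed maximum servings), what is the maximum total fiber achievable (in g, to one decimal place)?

Fiber per kcal: chickpeas 0.02583, hummus 0.02395, peanut butter 0.005076.
Take 2.461 servings of chickpeas: uses 667 kcal, +17.2 g fiber (running total 17.2 g).
Filling greedily by fiber-per-kcal is optimal for one linear limit, giving 17.2 g.

17.2 g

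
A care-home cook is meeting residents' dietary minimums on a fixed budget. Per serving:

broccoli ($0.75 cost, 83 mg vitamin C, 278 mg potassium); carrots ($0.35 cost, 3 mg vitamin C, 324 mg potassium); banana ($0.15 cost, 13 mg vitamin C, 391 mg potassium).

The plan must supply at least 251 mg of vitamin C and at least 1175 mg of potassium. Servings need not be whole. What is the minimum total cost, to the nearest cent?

$2.30

With two linear requirements the optimum uses one or two foods; enumerate the corners.
broccoli only: max(251/83, 1175/278) = 4.227 servings → $3.17.
carrots only: max(251/3, 1175/324) = 83.67 servings → $29.28.
banana only: max(251/13, 1175/391) = 19.31 servings → $2.90.
broccoli + carrots with both tight: 2.986 servings and 1.065 servings → $2.61.
broccoli + banana with both tight: 2.873 servings and 0.9621 servings → $2.30.
carrots + banana: intersection lies outside the first quadrant.
Cheapest feasible corner: $2.30.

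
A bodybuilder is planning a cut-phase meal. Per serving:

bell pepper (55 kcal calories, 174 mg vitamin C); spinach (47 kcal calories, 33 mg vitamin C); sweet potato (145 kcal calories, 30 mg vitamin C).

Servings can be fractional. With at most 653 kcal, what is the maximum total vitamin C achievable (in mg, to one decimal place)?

2065.9 mg

Vitamin C per kcal: bell pepper 3.164, spinach 0.7021, sweet potato 0.2069.
With no serving limits, spend the whole calories allowance on bell pepper: 653 kcal / 55 kcal × 174 mg = 2065.9 mg.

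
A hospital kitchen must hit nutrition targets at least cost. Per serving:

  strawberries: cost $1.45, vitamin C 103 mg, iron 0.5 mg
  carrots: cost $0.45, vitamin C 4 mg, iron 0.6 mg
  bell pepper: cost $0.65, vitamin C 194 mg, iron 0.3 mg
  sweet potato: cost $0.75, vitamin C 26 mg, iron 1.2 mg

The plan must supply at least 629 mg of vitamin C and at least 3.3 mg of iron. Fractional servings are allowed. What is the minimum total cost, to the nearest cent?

Compare the cost at each extreme point of the feasible region.
strawberries only: max(629/103, 3.3/0.5) = 6.6 servings → $9.57.
carrots only: max(629/4, 3.3/0.6) = 157.2 servings → $70.76.
bell pepper only: max(629/194, 3.3/0.3) = 11 servings → $7.15.
sweet potato only: max(629/26, 3.3/1.2) = 24.19 servings → $18.14.
strawberries + carrots with both tight: 6.09 servings and 0.4247 servings → $9.02.
strawberries + bell pepper with both targets exact would need a negative amount; discard.
strawberries + sweet potato with both tight: 6.049 servings and 0.2297 servings → $8.94.
carrots + bell pepper with both tight: 3.919 servings and 3.161 servings → $3.82.
carrots + sweet potato: intersection lies outside the first quadrant.
bell pepper + sweet potato with both tight: 2.973 servings and 2.007 servings → $3.44.
So the least-cost plan costs $3.44.

$3.44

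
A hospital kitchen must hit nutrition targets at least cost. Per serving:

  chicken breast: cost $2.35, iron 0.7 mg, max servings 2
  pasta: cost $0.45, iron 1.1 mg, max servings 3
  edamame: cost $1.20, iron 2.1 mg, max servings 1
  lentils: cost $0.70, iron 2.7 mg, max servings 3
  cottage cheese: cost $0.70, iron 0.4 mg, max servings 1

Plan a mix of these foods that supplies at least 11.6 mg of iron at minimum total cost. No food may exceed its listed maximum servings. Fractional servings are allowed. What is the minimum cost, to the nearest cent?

$3.56

Cost per mg of iron: lentils $0.2593, pasta $0.4091, edamame $0.5714, cottage cheese $1.7500, chicken breast $3.3571.
Take 3 servings of lentils: +8.1 mg iron for $2.10 (total $2.10, still need 3.5 mg).
Take 3 servings of pasta: +3.3 mg iron for $1.35 (total $3.45, still need 0.2 mg).
Take 0.09524 servings of edamame: +0.2 mg iron for $0.11 (total $3.56, still need 0.0 mg).
Greedy by cheapest-per-mg is optimal for a single linear constraint, so the minimum cost is $3.56.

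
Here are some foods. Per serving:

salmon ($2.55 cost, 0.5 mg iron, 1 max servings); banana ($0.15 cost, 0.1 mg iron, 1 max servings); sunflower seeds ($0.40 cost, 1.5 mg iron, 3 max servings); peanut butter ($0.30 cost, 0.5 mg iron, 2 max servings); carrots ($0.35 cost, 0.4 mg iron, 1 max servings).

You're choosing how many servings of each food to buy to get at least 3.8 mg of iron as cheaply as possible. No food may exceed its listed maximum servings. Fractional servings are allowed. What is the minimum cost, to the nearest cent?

Cost per mg of iron: sunflower seeds $0.2667, peanut butter $0.6000, carrots $0.8750, banana $1.5000, salmon $5.1000.
Take 2.533 servings of sunflower seeds: +3.8 mg iron for $1.01 (total $1.01, still need 0.0 mg).
Greedy by cheapest-per-mg is optimal for a single linear constraint, so the minimum cost is $1.01.

$1.01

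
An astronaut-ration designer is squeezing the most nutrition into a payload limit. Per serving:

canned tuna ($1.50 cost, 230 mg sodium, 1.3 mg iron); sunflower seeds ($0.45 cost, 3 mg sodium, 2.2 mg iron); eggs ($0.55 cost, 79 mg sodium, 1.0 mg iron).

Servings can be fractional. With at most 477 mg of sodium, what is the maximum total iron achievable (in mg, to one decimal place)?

349.8 mg

Iron per mg sodium: sunflower seeds 0.7333, eggs 0.01266, canned tuna 0.005652.
With no serving limits, spend the whole sodium allowance on sunflower seeds: 477 mg / 3 mg × 2.2 mg = 349.8 mg.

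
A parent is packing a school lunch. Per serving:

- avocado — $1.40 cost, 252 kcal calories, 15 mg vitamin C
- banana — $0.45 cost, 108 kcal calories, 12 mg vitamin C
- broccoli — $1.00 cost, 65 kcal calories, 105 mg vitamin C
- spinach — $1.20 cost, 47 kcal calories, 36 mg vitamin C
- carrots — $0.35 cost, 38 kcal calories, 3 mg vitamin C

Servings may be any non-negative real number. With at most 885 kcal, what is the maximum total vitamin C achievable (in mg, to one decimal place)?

1429.6 mg

Vitamin C per kcal: broccoli 1.615, spinach 0.766, banana 0.1111, carrots 0.07895, avocado 0.05952.
With no serving limits, spend the whole calories allowance on broccoli: 885 kcal / 65 kcal × 105 mg = 1429.6 mg.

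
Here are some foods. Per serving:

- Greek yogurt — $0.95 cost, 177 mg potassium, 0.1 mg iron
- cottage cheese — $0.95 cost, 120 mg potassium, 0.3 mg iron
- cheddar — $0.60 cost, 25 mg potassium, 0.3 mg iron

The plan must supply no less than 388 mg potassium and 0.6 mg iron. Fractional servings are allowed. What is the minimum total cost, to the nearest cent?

$2.58

Minimising a linear cost over {potassium ≥ 388, iron ≥ 0.6, servings ≥ 0} — the optimum is at a vertex, using one or two foods.
Greek yogurt only: max(388/177, 0.6/0.1) = 6 servings → $5.70.
cottage cheese only: max(388/120, 0.6/0.3) = 3.233 servings → $3.07.
cheddar only: max(388/25, 0.6/0.3) = 15.52 servings → $9.31.
Greek yogurt + cottage cheese with both tight: 1.08 servings and 1.64 servings → $2.58.
Greek yogurt + cheddar with both tight: 2.004 servings and 1.332 servings → $2.70.
cottage cheese + cheddar with both targets exact would need a negative amount; discard.
The minimum over all feasible corners is $2.58.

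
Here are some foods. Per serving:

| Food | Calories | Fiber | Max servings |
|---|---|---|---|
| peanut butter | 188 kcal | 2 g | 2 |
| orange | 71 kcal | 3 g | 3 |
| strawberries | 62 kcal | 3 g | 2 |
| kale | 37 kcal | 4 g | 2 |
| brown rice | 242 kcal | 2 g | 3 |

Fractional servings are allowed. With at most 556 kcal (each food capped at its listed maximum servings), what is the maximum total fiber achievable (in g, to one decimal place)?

Fiber per kcal: kale 0.1081, strawberries 0.04839, orange 0.04225, peanut butter 0.01064, brown rice 0.008264.
Take 2 servings of kale: uses 74 kcal, +8.0 g fiber (running total 8.0 g).
Take 2 servings of strawberries: uses 124 kcal, +6.0 g fiber (running total 14.0 g).
Take 3 servings of orange: uses 213 kcal, +9.0 g fiber (running total 23.0 g).
Take 0.7713 servings of peanut butter: uses 145 kcal, +1.5 g fiber (running total 24.5 g).
Greedy by best ratio exhausts the calories allowance optimally: 24.5 g.

24.5 g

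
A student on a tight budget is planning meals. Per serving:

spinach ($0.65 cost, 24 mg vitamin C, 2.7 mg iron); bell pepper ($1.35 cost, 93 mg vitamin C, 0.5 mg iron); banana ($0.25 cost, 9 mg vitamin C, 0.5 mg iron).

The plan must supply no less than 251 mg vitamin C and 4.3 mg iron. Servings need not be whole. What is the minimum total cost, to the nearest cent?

At the optimum either one food covers both requirements or two foods hit both targets exactly; no other combination can be cheaper.
spinach only: max(251/24, 4.3/2.7) = 10.46 servings → $6.80.
bell pepper only: max(251/93, 4.3/0.5) = 8.6 servings → $11.61.
banana only: max(251/9, 4.3/0.5) = 27.89 servings → $6.97.
spinach + bell pepper with both tight: 1.148 servings and 2.403 servings → $3.99.
spinach + banana with both targets exact would need a negative amount; discard.
bell pepper + banana with both tight: 2.067 servings and 6.533 servings → $4.42.
Cheapest feasible corner: $3.99.

$3.99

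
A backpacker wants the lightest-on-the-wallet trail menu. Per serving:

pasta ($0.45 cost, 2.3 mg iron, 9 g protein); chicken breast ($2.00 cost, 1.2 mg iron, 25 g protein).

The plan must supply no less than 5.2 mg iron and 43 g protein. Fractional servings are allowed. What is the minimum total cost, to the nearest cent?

This is a tiny linear program; its minimum lies at a vertex of the feasible set. List the vertices and price them.
pasta only: max(5.2/2.3, 43/9) = 4.778 servings → $2.15.
chicken breast only: max(5.2/1.2, 43/25) = 4.333 servings → $8.67.
pasta + chicken breast with both tight: 1.679 servings and 1.116 servings → $2.99.
So the least-cost plan costs $2.15.

$2.15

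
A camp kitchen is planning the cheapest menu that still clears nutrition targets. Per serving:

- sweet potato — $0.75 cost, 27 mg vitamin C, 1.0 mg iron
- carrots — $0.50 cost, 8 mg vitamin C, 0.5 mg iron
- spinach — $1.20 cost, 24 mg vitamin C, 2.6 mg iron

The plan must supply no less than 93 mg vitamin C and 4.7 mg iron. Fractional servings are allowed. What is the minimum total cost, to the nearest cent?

$2.97

sweet potato only: max(93/27, 4.7/1.0) = 4.7 servings → $3.52.
carrots only: max(93/8, 4.7/0.5) = 11.62 servings → $5.81.
spinach only: max(93/24, 4.7/2.6) = 3.875 servings → $4.65.
sweet potato + carrots with both tight: 1.618 servings and 6.164 servings → $4.30.
sweet potato + spinach with both tight: 2.792 servings and 0.7338 servings → $2.97.
carrots + spinach with both targets exact would need a negative amount; discard.
So the least-cost plan costs $2.97.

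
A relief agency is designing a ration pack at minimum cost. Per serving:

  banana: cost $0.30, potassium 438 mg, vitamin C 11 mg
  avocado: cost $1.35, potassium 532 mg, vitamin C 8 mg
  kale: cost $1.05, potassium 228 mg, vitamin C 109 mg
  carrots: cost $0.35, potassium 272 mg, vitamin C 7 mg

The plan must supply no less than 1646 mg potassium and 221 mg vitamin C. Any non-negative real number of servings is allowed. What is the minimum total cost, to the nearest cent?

Two binding constraints pin down two serving amounts, so the optimal mix uses at most two foods. The candidates are each food alone (scaled to the tighter of potassium/vitamin C) and each pair with both constraints tight.
banana only: max(1646/438, 221/11) = 20.09 servings → $6.03.
avocado only: max(1646/532, 221/8) = 27.62 servings → $37.29.
kale only: max(1646/228, 221/109) = 7.219 servings → $7.58.
carrots only: max(1646/272, 221/7) = 31.57 servings → $11.05.
banana + avocado with both targets exact would need a negative amount; discard.
banana + kale with both tight: 2.852 servings and 1.74 servings → $2.68.
banana + carrots with both targets exact would need a negative amount; discard.
avocado + kale with both tight: 2.297 servings and 1.859 servings → $5.05.
avocado + carrots with both targets exact would need a negative amount; discard.
kale + carrots with both tight: 1.732 servings and 4.6 servings → $3.43.
Cheapest feasible corner: $2.68.

$2.68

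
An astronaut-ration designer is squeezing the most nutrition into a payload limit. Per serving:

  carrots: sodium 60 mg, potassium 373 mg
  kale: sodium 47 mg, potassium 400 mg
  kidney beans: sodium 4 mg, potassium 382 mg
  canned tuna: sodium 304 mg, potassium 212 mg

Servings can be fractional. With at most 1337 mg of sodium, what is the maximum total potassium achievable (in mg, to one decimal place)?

Potassium per mg sodium: kidney beans 95.5, kale 8.511, carrots 6.217, canned tuna 0.6974.
With no serving limits, spend the whole sodium allowance on kidney beans: 1337 mg / 4 mg × 382 mg = 127683.5 mg.

127683.5 mg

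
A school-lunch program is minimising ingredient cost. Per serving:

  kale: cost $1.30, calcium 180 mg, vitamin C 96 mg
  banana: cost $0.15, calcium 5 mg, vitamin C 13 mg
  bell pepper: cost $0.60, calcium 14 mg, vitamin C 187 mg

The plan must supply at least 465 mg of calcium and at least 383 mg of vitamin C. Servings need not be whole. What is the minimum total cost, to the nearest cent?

kale only: max(465/180, 383/96) = 3.99 servings → $5.19.
banana only: max(465/5, 383/13) = 93 servings → $13.95.
bell pepper only: max(465/14, 383/187) = 33.21 servings → $19.93.
kale + banana with both tight: 2.22 servings and 13.06 servings → $4.85.
kale + bell pepper with both tight: 2.525 servings and 0.7519 servings → $3.73.
banana + bell pepper: the both-tight solution has a negative serving — not a feasible corner.
Cheapest feasible corner: $3.73.

$3.73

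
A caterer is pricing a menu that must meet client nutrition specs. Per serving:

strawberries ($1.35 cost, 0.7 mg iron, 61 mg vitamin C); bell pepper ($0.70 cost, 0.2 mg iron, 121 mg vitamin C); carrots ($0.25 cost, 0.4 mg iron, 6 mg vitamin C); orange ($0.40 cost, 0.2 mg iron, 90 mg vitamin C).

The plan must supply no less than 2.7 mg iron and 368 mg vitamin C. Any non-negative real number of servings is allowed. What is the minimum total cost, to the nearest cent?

$2.72

strawberries only: max(2.7/0.7, 368/61) = 6.033 servings → $8.14.
bell pepper only: max(2.7/0.2, 368/121) = 13.5 servings → $9.45.
carrots only: max(2.7/0.4, 368/6) = 61.33 servings → $15.33.
orange only: max(2.7/0.2, 368/90) = 13.5 servings → $5.40.
strawberries + bell pepper with both tight: 3.491 servings and 1.281 servings → $5.61.
strawberries + carrots with both targets exact would need a negative amount; discard.
strawberries + orange with both tight: 3.335 servings and 1.829 servings → $5.23.
bell pepper + carrots with both tight: 2.775 servings and 5.362 servings → $3.28.
bell pepper + orange with both targets exact would need a negative amount; discard.
carrots + orange with both tight: 4.868 servings and 3.764 servings → $2.72.
So the least-cost plan costs $2.72.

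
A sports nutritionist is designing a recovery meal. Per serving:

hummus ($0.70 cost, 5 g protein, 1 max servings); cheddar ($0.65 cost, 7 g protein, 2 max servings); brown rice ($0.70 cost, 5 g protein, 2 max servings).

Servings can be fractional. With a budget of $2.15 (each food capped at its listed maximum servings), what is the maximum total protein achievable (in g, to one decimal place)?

Protein per dollar: cheddar 10.77, hummus 7.143, brown rice 7.143.
Take 2 servings of cheddar: spends $1.30, +14.0 g protein (running total 14.0 g).
Take 1 serving of hummus: spends $0.70, +5.0 g protein (running total 19.0 g).
Take 0.2143 servings of brown rice: spends $0.15, +1.1 g protein (running total 20.1 g).
Filling greedily by protein-per-dollar is optimal for one linear limit, giving 20.1 g.

20.1 g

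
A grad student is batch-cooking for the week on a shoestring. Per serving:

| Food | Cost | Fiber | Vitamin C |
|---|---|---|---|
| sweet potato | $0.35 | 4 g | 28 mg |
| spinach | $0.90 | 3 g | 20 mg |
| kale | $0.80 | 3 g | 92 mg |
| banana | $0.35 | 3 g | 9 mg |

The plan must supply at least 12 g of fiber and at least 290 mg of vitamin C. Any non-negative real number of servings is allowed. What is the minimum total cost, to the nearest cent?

Two binding constraints pin down two serving amounts, so the optimal mix uses at most two foods. The candidates are each food alone (scaled to the tighter of fiber/vitamin C) and each pair with both constraints tight.
sweet potato only: max(12/4, 290/28) = 10.36 servings → $3.62.
spinach only: max(12/3, 290/20) = 14.5 servings → $13.05.
kale only: max(12/3, 290/92) = 4 servings → $3.20.
banana only: max(12/3, 290/9) = 32.22 servings → $11.28.
sweet potato + spinach with both targets exact would need a negative amount; discard.
sweet potato + kale with both tight: 0.8239 servings and 2.901 servings → $2.61.
sweet potato + banana: intersection lies outside the first quadrant.
spinach + kale with both tight: 1.083 servings and 2.917 servings → $3.31.
spinach + banana: the both-tight solution has a negative serving — not a feasible corner.
kale + banana with both tight: 3.06 servings and 0.9398 servings → $2.78.
So the least-cost plan costs $2.61.

$2.61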